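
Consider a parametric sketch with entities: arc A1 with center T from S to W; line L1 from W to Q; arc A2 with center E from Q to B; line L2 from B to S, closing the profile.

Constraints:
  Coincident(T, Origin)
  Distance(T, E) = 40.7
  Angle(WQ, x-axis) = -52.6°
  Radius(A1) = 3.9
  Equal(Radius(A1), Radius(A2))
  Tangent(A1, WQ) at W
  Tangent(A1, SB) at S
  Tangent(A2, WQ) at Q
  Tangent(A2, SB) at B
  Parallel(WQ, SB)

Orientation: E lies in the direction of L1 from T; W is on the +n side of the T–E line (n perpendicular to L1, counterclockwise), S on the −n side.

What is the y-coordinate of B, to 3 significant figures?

-34.7

The slot axis is L1's direction at -52.6°, so u = (cos -52.6°, sin -52.6°) = (0.607, -0.794) and n = (−sin -52.6°, cos -52.6°) = (0.794, 0.607). T is at the origin and E lies 40.7 along u from T, so E = 40.7·u = (24.7, -32.3). Tangency of A1 to both parallel lines with radius 3.9 puts W and S at T ± 3.9·n: W = (3.10, 2.37), S = (-3.10, -2.37). Equal radii place Q and B the same way about E: Q = E + 3.9·n = (27.8, -30.0), B = E − 3.9·n = (21.6, -34.7). So B.y = -34.7.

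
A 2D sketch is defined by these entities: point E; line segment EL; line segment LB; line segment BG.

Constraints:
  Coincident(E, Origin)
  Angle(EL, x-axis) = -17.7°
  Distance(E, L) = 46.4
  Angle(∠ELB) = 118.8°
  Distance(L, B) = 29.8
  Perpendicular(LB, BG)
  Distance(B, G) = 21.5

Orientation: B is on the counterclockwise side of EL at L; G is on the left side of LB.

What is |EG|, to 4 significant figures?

55.56

E is at the origin; EL runs at -17.7° with length 46.4, so L = 46.4·(cos -17.7°, sin -17.7°) = (44.20, -14.11). ∠ELB = 118.8°, so LB runs at -17.7° + (180° − 118.8°) = 43.50° from the x-axis; with |LB| = 29.8, B = L + 29.8·(cos 43.50°, sin 43.50°) = (65.82, 6.406). The perpendicularity gives BG at right angles to LB; with |BG| = 21.5 on the left of LB, G = B + 21.5·(-0.6884, 0.7254) = (51.02, 22.00). Then |EG| = |G − E| = 55.56.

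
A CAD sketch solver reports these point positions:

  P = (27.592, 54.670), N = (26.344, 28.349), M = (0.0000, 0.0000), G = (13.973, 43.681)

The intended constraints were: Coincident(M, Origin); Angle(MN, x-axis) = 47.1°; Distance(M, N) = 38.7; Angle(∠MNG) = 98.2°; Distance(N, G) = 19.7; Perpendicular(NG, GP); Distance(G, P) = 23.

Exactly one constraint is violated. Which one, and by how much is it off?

Distance(G, P) = 23 — off by 5.50.

M = (0.00, 0.00) ✓; MN at 47.10° ✓; |MN| = 38.70 ✓; ∠MNG = 98.20° ✓; |NG| = 19.70 ✓; ∠(NG, GP) = 90.00° ✓; |GP| = 17.50 ✗.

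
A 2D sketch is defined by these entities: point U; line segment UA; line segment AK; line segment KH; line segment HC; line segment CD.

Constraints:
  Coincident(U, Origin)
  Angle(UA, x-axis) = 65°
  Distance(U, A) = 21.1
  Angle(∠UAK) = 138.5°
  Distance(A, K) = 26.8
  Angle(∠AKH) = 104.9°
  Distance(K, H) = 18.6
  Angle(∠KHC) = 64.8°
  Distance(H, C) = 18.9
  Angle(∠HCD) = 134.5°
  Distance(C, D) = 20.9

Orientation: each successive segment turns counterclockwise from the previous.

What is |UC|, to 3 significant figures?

28.8

U is at the origin; UA runs at 65.0° with length 21.1, so A = (8.92, 19.1). ∠UAK = 138.5° gives AK at 106° from the x-axis; with |AK| = 26.8, K = (1.31, 44.8). ∠AKH = 104.9° gives KH at -178° from the x-axis; with |KH| = 18.6, H = (-17.3, 44.3). ∠KHC = 64.8° gives HC at -63.2° from the x-axis; with |HC| = 18.9, C = (-8.77, 27.4). Then |UC| = |C − U| = 28.8.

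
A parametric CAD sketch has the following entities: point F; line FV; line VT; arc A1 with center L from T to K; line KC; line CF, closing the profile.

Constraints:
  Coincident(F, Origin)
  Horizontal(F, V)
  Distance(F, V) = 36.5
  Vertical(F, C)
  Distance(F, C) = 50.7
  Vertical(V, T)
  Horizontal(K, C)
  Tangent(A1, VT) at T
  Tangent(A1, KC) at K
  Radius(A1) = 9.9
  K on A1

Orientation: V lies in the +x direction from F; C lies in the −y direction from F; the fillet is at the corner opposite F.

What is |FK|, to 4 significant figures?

57.25

F is at the origin; F and V share the same y with |FV| = 36.5 and V on the +x side, so V = (36.50, 0.000). FC is vertical with |FC| = 50.7 and C on the −y side, so C = (0.000, -50.70). The virtual corner opposite F is at (36.50, -50.70). The tangent condition forces LT to be normal to VT and A1 meets KC tangentially, so LK is at right angles to KC, with radius 9.9, so the center L sits 9.9 in from both sides at L = (26.60, -40.80). That places the tangent points at T = (36.50, -40.80) on VT and K = (26.60, -50.70) on KC. Then |FK| = |K − F| = 57.25.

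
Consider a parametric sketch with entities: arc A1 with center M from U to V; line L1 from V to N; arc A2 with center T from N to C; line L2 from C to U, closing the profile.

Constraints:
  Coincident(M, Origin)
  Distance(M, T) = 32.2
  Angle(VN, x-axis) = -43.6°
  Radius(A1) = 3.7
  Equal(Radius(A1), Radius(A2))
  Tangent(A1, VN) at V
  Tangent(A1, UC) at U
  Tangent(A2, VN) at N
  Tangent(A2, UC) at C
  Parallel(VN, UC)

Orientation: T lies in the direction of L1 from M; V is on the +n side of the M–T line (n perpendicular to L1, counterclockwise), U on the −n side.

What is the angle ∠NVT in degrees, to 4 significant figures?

6.555°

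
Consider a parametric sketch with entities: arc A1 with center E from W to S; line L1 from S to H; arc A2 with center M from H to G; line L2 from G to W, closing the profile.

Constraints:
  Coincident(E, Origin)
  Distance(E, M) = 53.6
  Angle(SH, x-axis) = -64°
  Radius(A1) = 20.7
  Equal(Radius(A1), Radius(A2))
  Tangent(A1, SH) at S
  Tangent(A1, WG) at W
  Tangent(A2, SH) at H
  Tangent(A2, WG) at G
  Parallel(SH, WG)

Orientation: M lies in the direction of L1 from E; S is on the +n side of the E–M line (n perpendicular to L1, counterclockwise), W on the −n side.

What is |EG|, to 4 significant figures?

57.46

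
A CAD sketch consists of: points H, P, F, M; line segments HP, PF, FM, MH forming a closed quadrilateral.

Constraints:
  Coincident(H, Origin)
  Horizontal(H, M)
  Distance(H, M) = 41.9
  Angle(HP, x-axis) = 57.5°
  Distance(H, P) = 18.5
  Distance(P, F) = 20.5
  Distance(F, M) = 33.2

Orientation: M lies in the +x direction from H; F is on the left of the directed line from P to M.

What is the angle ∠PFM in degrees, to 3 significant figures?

79.1°

H is at the origin; HM is horizontal with |HM| = 41.9 and M in +x, so M = (41.9, 0). HP runs at 57.5° with |HP| = 18.5, so P = (9.94, 15.6). F is determined by |PF| = 20.5 and |FM| = 33.2 together: it lies at the intersection of circle(P, 20.5) and circle(M, 33.2). With |PM| = 35.6, the foot of the radical line on PM is 8.19 from P and the perpendicular offset is √(20.5² − 8.19²) = 18.8. Taking the left-of-PM solution: F = (25.5, 28.9).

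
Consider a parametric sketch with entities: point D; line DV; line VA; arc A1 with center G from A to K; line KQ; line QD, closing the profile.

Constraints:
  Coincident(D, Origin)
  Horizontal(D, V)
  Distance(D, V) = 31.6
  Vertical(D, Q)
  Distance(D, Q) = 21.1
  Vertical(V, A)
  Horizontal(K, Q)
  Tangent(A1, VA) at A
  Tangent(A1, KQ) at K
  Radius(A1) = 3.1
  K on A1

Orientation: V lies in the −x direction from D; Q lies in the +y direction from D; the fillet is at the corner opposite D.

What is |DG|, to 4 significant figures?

33.71

DQ is vertical with |DQ| = 21.1 and Q on the +y side, so Q = (0.000, 21.10). The virtual corner opposite D is at (-31.60, 21.10). Since A1 is tangent to VA there, GA ⟂ VA and tangency of A1 to KQ means the radius GK is perpendicular to KQ, with radius 3.1, so the center G sits 3.1 in from both sides at G = (-28.50, 18.00). Then |DG| = |G − D| = 33.71.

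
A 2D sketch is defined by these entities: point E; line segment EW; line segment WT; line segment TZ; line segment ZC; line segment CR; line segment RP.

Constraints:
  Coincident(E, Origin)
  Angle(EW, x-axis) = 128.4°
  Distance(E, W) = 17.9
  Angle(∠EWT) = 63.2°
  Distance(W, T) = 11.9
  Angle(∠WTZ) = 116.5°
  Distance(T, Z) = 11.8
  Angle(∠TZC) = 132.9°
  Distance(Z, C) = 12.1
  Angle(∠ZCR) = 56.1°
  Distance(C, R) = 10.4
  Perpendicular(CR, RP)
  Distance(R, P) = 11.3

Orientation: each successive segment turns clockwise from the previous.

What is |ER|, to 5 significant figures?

2.8260

E is at the origin; EW runs at 128.4° with length 17.9, so W = (-11.119, 14.028). ∠EWT = 63.2° gives WT at 11.600° from the x-axis; with |WT| = 11.9, T = (0.53840, 16.421). ∠WTZ = 116.5° gives TZ at -51.900° from the x-axis; with |TZ| = 11.8, Z = (7.8194, 7.1351). ∠TZC = 132.9° gives ZC at -99.000° from the x-axis; with |ZC| = 12.1, C = (5.9266, -4.8159). ∠ZCR = 56.1° gives CR at 137.10° from the x-axis; with |CR| = 10.4, R = (-1.6919, 2.2636). Then |ER| = |R − E| = 2.8260.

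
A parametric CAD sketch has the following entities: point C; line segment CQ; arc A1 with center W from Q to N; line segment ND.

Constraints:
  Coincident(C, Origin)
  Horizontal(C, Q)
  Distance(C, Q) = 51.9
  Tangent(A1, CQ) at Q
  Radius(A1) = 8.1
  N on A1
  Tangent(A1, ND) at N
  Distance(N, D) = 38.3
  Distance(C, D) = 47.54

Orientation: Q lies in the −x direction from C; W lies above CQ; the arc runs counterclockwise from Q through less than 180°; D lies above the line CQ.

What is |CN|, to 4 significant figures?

44.88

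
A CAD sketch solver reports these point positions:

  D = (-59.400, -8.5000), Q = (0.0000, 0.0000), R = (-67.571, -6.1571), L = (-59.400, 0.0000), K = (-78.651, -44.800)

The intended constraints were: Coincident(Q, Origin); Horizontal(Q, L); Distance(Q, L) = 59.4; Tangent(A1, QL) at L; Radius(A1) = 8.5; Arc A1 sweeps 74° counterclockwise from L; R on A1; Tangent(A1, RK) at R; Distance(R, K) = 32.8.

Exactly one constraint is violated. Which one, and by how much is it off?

Distance(R, K) = 32.8 — off by 7.40.

Q = (0.00, 0.00) ✓; Q.y = 0.00, L.y = 0.00 ✓; |QL| = 59.40 ✓; ∠(DL, LQ) = 90.00° ✓; |DL| = 8.500 ✓; bearing(D→R) − bearing(D→L) = 74.00° ✓; |DR| = 8.500 ✓; ∠(DR, RK) = 90.00° ✓; |RK| = 40.20 ✗.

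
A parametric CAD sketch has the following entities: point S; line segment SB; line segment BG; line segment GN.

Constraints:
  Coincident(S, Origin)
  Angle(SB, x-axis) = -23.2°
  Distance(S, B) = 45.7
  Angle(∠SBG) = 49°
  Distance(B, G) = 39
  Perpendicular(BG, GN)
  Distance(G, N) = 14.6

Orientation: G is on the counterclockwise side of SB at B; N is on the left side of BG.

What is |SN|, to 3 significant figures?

21.8

S is at the origin; SB runs at -23.2° with length 45.7, so B = 45.7·(cos -23.2°, sin -23.2°) = (42.0, -18.0). ∠SBG = 49.0°, so BG runs at -23.2° + (180° − 49.0°) = 108° from the x-axis; with |BG| = 39.0, G = B + 39.0·(cos 108°, sin 108°) = (30.1, 19.1). The perpendicularity gives GN at right angles to BG; with |GN| = 14.6 on the left of BG, N = G + 14.6·(-0.952, -0.306) = (16.2, 14.7). Then |SN| = |N − S| = 21.8.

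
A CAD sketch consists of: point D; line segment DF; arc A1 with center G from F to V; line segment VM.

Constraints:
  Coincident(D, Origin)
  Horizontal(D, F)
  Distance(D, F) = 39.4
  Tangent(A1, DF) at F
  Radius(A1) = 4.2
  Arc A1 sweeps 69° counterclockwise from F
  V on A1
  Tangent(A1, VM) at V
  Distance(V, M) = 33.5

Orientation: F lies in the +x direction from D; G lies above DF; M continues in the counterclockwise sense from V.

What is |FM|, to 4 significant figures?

37.52

D is at the origin; DF is horizontal with |DF| = 39.4 and F on the +x side, so F = (39.40, 0.000). A1 meets DF tangentially, so GF is at right angles to DF, so G = F + (0, 4.2) = (39.40, 4.200). On A1, F sits at bearing -90° from G; a 69° counterclockwise sweep puts V at bearing -21°, so V = G + 4.2·(cos -21°, sin -21°) = (43.32, 2.695). A1 meets VM tangentially, so GV is at right angles to VM, so VM runs along (−sin -21°, cos -21°); with |VM| = 33.5, M = (55.33, 33.97). Then |FM| = |M − F| = 37.52.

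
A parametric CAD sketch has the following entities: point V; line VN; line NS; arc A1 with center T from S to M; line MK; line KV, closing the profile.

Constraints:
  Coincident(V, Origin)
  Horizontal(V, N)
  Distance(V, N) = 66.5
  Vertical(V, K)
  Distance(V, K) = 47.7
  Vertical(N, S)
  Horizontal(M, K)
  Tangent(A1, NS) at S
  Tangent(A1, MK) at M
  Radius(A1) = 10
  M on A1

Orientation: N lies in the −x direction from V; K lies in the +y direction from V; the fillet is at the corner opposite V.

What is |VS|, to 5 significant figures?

76.443

The virtual corner opposite V is at (-66.500, 47.700). Tangency of A1 to NS means the radius TS is perpendicular to NS and A1 meets MK tangentially, so TM is at right angles to MK, with radius 10.0, so the center T sits 10.0 in from both sides at T = (-56.500, 37.700). That places the tangent points at S = (-66.500, 37.700) on NS and M = (-56.500, 47.700) on MK. Then |VS| = |S − V| = 76.443.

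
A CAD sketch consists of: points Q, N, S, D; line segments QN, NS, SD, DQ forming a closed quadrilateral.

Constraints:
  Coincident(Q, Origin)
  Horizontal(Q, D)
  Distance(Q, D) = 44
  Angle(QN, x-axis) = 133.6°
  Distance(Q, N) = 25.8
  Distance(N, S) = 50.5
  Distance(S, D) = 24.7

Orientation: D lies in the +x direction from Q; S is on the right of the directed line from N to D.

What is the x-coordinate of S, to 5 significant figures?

22.372

Checks: |NS| = 50.50 ✓; |SD| = 24.70 ✓.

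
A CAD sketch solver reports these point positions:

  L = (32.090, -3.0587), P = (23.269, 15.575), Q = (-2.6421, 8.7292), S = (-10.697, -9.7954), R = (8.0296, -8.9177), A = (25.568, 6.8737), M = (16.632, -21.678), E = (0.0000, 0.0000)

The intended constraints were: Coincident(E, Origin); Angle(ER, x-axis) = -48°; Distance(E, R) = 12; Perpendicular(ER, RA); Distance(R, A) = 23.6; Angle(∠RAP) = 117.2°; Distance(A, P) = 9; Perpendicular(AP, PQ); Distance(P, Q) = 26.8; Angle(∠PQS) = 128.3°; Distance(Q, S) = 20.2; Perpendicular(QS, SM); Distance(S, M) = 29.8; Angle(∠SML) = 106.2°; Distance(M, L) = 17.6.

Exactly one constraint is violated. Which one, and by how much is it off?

Distance(M, L) = 17.6 — off by 6.60.

E = (0.00, 0.00) ✓; ER at -48.00° ✓; |ER| = 12.00 ✓; ∠(ER, RA) = 90.00° ✓; |RA| = 23.60 ✓; ∠RAP = 117.2° ✓; |AP| = 9.000 ✓; ∠(AP, PQ) = 90.00° ✓; |PQ| = 26.80 ✓; ∠PQS = 128.3° ✓; |QS| = 20.20 ✓; ∠(QS, SM) = 90.00° ✓; |SM| = 29.80 ✓; ∠SML = 106.2° ✓; |ML| = 24.20 ✗.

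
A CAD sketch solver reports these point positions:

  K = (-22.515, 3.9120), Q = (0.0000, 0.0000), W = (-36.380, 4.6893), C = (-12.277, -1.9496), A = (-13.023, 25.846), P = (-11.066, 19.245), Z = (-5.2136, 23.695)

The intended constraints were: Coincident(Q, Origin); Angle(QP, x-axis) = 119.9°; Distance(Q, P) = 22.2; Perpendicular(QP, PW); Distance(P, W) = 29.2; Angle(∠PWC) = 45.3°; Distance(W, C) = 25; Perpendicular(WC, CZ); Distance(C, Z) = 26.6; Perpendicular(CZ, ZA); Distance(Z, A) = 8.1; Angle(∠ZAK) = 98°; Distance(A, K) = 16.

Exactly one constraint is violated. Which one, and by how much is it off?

Distance(A, K) = 16 — off by 7.90.

Q = (0.00, 0.00) ✓; QP at 119.9° ✓; |QP| = 22.20 ✓; ∠(QP, PW) = 90.00° ✓; |PW| = 29.20 ✓; ∠PWC = 45.30° ✓; |WC| = 25.00 ✓; ∠(WC, CZ) = 90.00° ✓; |CZ| = 26.60 ✓; ∠(CZ, ZA) = 90.00° ✓; |ZA| = 8.100 ✓; ∠ZAK = 98.00° ✓; |AK| = 23.90 ✗.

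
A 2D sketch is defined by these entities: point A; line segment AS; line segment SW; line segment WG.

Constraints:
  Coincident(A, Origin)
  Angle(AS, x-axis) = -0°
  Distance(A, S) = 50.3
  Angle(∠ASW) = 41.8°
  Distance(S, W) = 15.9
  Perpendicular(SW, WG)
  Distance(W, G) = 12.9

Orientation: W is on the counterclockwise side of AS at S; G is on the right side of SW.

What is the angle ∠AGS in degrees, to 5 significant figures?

75.895°

A is at the origin; AS runs at -0.0° with length 50.3, so S = 50.3·(cos -0.0°, sin -0.0°) = (50.300, -0.0000). ∠ASW = 41.8°, so SW runs at -0.0° + (180° − 41.8°) = 138.20° from the x-axis; with |SW| = 15.9, W = S + 15.9·(cos 138.20°, sin 138.20°) = (38.447, 10.598). The perpendicularity gives WG at right angles to SW; with |WG| = 12.9 on the right of SW, G = W + 12.9·(0.66653, 0.74548) = (47.045, 20.215). Then cos ∠AGS = GA·GS / (|GA||GS|), giving 75.895°.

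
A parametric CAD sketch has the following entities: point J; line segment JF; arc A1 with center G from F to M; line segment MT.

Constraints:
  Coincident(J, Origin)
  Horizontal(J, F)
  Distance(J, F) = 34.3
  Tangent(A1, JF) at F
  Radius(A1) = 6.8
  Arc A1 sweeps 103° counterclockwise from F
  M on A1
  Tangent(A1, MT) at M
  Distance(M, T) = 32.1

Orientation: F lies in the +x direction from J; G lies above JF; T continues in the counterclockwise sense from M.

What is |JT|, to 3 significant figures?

52.0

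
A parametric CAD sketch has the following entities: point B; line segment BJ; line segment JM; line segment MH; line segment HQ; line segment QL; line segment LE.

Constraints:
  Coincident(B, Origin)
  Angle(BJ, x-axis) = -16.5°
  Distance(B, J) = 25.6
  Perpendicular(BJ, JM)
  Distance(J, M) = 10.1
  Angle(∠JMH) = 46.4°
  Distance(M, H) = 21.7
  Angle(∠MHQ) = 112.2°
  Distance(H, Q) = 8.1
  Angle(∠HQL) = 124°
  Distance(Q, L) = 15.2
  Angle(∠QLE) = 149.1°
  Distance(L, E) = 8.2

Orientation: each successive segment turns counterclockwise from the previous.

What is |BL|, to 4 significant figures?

31.83

∠MHQ = 112.2° gives HQ at -85.10° from the x-axis; with |HQ| = 8.1, Q = (8.789, -15.54). ∠HQL = 124.0° gives QL at -29.10° from the x-axis; with |QL| = 15.2, L = (22.07, -22.93). Then |BL| = |L − B| = 31.83.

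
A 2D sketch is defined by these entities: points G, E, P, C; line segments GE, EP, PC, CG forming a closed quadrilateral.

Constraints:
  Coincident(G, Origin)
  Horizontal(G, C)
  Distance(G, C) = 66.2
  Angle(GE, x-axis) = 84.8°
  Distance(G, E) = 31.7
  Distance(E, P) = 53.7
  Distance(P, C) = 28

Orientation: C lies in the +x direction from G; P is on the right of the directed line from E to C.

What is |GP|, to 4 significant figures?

40.10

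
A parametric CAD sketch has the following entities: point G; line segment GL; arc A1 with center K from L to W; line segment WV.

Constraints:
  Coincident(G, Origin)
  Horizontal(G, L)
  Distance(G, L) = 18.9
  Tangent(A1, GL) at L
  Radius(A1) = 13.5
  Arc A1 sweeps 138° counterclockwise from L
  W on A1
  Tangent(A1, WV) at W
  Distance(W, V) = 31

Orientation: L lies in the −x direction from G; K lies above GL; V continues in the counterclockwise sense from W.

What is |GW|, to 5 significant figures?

25.517

G is at the origin; GL is horizontal with |GL| = 18.9 and L on the −x side, so L = (-18.900, 0.0000). Since A1 is tangent to GL there, KL ⟂ GL, so K = L + (0, 13.5) = (-18.900, 13.500). On A1, L sits at bearing -90° from K; a 138° counterclockwise sweep puts W at bearing 48°, so W = K + 13.5·(cos 48°, sin 48°) = (-9.8667, 23.532). Then |GW| = |W − G| = 25.517.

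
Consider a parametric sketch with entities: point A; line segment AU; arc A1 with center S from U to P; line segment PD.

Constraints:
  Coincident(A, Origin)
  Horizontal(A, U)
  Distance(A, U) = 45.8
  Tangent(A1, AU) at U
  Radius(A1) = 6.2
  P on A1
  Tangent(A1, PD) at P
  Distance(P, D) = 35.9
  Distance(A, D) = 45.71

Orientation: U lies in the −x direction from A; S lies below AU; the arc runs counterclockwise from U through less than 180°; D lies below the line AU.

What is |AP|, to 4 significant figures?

51.48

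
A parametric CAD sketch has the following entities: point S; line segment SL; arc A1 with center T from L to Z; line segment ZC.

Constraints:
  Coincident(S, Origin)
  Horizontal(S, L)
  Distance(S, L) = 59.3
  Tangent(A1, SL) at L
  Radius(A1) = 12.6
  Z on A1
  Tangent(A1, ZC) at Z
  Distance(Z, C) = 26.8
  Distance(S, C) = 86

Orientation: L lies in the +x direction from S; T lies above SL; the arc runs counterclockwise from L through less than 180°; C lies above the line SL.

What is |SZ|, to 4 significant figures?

72.06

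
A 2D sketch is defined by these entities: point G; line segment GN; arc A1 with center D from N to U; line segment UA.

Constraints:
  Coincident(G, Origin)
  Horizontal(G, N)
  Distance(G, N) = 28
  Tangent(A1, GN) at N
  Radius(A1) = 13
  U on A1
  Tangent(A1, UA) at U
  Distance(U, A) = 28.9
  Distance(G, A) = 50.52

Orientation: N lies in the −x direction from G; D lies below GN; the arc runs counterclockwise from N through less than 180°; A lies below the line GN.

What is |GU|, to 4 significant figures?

43.81

Checks: ∠(DN, NG) = 90.00° ✓; |DN| = 13.00 ✓; |DU| = 13.00 ✓; ∠(DU, UA) = 90.00° ✓; |UA| = 28.90 ✓; |GA| = 50.52 ✓.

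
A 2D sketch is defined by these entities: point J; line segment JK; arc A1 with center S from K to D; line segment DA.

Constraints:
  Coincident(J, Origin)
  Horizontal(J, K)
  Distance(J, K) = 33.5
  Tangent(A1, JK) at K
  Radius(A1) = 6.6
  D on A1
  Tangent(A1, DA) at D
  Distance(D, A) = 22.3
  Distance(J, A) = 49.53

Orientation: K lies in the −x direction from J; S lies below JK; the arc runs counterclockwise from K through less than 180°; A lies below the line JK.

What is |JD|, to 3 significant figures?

40.6

J is at the origin; JK is horizontal with |JK| = 33.5 and K on the −x side, so K = (-33.5, 0.00). A1 meets JK tangentially, so SK is at right angles to JK, so S = K + (0, -6.6) = (-33.5, -6.60). Since SD ⟂ DA (tangency), |SA| = √(6.6² + 22.3²) = 23.3 regardless of where D sits on A1. So A lies on both circle(J, 49.53) and circle(S, 23.3); the below-JK intersection is A = (-40.3, -28.9). D is the foot of the tangent from A: D = (-40.1, -6.55).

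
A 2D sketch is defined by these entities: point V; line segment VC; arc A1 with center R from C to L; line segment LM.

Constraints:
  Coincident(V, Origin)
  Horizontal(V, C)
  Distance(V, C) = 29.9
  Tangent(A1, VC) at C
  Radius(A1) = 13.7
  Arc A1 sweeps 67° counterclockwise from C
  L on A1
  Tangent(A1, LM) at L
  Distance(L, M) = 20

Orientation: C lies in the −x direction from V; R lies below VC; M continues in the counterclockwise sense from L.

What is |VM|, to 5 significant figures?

56.997

V is at the origin; VC is horizontal with |VC| = 29.9 and C on the −x side, so C = (-29.900, 0.0000). Tangency of A1 to VC means the radius RC is perpendicular to VC, so R = C + (0, -13.7) = (-29.900, -13.700). On A1, C sits at bearing 90° from R; a 67° counterclockwise sweep puts L at bearing 157°, so L = R + 13.7·(cos 157°, sin 157°) = (-42.511, -8.3470). A1 meets LM tangentially, so RL is at right angles to LM, so LM runs along (−sin 157°, cos 157°); with |LM| = 20.0, M = (-50.326, -26.757). Then |VM| = |M − V| = 56.997.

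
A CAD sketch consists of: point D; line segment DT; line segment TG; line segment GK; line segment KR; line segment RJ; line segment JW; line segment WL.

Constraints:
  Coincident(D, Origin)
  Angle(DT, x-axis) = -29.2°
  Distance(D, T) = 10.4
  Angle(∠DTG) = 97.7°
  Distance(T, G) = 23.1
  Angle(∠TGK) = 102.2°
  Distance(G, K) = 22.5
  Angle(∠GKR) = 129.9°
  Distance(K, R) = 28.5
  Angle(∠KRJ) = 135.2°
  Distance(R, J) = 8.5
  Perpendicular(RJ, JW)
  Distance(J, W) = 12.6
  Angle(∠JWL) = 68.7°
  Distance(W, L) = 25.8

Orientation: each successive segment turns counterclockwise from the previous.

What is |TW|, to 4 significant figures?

33.06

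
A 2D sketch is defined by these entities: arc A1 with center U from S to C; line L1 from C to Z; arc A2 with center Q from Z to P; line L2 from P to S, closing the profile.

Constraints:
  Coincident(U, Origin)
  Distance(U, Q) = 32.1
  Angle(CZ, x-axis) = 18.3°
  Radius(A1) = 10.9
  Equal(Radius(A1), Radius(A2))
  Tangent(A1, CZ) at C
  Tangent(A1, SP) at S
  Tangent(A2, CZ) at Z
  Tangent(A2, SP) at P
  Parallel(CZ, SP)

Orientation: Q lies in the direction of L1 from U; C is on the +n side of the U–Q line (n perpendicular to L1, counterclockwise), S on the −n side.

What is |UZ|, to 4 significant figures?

33.90

The slot axis is L1's direction at 18.3°, so u = (cos 18.3°, sin 18.3°) = (0.9494, 0.3140) and n = (−sin 18.3°, cos 18.3°) = (-0.3140, 0.9494). U is at the origin and Q lies 32.1 along u from U, so Q = 32.1·u = (30.48, 10.08). Tangency of A1 to both parallel lines with radius 10.9 puts C and S at U ± 10.9·n: C = (-3.423, 10.35), S = (3.423, -10.35). Equal radii place Z and P the same way about Q: Z = Q + 10.9·n = (27.05, 20.43), P = Q − 10.9·n = (33.90, -0.2696). Then |UZ| = |Z − U| = 33.90.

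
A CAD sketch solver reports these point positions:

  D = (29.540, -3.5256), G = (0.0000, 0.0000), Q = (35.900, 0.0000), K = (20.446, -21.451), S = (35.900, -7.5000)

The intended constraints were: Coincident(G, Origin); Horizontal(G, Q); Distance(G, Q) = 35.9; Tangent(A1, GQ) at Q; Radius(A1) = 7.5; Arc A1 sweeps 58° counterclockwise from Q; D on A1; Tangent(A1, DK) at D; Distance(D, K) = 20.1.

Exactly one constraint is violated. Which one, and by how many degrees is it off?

Tangent(A1, DK) at D — off by 5.10°.

G = (0.00, 0.00) ✓; G.y = 0.00, Q.y = 0.00 ✓; |GQ| = 35.90 ✓; ∠(SQ, QG) = 90.00° ✓; |SQ| = 7.500 ✓; bearing(S→D) − bearing(S→Q) = 58.00° ✓; |SD| = 7.500 ✓; ∠(SD, DK) = 84.90° ✗; |DK| = 20.10 ✓.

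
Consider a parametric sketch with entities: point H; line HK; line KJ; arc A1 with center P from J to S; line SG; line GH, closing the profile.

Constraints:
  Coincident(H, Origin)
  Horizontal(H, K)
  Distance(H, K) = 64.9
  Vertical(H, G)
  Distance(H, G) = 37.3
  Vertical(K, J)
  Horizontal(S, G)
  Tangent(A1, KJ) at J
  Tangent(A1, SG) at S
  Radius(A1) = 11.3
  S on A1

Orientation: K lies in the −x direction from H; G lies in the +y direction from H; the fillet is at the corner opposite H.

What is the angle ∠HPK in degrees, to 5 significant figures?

87.614°

H is at the origin; H and K share the same y with |HK| = 64.9 and K on the −x side, so K = (-64.900, 0.0000). HG is vertical with |HG| = 37.3 and G on the +y side, so G = (0.0000, 37.300). The virtual corner opposite H is at (-64.900, 37.300). A1 meets KJ tangentially, so PJ is at right angles to KJ and the tangent condition forces PS to be normal to SG, with radius 11.3, so the center P sits 11.3 in from both sides at P = (-53.600, 26.000). Then cos ∠HPK = PH·PK / (|PH||PK|), giving 87.614°.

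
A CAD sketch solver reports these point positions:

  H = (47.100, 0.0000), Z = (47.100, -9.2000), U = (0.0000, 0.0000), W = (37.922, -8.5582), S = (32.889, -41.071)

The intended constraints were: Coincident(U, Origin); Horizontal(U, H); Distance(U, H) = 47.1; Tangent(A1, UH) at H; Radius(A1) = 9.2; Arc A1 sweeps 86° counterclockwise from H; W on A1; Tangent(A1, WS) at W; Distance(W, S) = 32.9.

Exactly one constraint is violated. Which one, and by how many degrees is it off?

Tangent(A1, WS) at W — off by 4.80°.

U = (0.00, 0.00) ✓; U.y = 0.00, H.y = 0.00 ✓; |UH| = 47.10 ✓; ∠(ZH, HU) = 90.00° ✓; |ZH| = 9.200 ✓; bearing(Z→W) − bearing(Z→H) = 86.00° ✓; |ZW| = 9.200 ✓; ∠(ZW, WS) = 94.80° ✗; |WS| = 32.90 ✓.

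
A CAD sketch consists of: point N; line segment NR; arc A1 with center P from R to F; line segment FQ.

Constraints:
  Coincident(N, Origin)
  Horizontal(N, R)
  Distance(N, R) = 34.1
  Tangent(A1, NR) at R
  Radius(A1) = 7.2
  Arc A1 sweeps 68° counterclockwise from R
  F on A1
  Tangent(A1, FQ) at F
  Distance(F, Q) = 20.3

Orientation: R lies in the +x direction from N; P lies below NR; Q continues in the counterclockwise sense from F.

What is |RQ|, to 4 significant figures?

27.35

On A1, R sits at bearing 90° from P; a 68° counterclockwise sweep puts F at bearing 158°, so F = P + 7.2·(cos 158°, sin 158°) = (27.42, -4.503). Tangency of A1 to FQ means the radius PF is perpendicular to FQ, so FQ runs along (−sin 158°, cos 158°); with |FQ| = 20.3, Q = (19.82, -23.32). Then |RQ| = |Q − R| = 27.35.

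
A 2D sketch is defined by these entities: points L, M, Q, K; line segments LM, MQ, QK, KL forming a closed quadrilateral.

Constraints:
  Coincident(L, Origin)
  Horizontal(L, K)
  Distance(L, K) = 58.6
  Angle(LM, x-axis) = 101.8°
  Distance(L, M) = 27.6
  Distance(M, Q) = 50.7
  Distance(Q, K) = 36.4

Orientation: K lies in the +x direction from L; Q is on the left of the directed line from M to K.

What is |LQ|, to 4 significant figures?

55.87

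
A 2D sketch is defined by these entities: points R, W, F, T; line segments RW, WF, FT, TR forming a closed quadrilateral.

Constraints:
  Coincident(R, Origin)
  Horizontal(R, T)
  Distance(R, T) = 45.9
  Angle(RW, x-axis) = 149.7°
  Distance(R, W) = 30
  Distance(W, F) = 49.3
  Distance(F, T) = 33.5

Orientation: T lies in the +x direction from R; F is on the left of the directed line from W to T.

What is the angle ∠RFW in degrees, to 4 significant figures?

36.38°

R is at the origin; RT is horizontal with |RT| = 45.9 and T in +x, so T = (45.9, 0). RW runs at 149.7° with |RW| = 30.0, so W = (-25.90, 15.14). F is determined by |WF| = 49.3 and |FT| = 33.5 together: it lies at the intersection of circle(W, 49.3) and circle(T, 33.5). With |WT| = 73.38, the foot of the radical line on WT is 45.60 from W and the perpendicular offset is √(49.3² − 45.60²) = 18.73. Taking the left-of-WT solution: F = (22.58, 24.05).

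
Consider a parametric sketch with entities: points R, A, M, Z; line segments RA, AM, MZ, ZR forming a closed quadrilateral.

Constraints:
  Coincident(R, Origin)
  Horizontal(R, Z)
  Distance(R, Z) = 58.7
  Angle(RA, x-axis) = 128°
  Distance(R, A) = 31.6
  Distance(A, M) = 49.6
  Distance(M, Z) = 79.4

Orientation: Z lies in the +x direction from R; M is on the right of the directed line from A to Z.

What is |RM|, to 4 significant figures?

29.80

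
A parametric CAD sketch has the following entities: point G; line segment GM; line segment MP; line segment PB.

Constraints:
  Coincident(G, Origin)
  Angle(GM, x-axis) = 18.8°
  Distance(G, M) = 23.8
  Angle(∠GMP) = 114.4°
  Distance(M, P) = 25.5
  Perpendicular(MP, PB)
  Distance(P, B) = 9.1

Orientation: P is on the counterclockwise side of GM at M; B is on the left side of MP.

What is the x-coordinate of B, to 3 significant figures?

16.0

G is at the origin; GM runs at 18.8° with length 23.8, so M = 23.8·(cos 18.8°, sin 18.8°) = (22.5, 7.67). ∠GMP = 114.4°, so MP runs at 18.8° + (180° − 114.4°) = 84.4° from the x-axis; with |MP| = 25.5, P = M + 25.5·(cos 84.4°, sin 84.4°) = (25.0, 33.0). MP ⟂ PB; with |PB| = 9.1 on the left of MP, B = P + 9.1·(-0.995, 0.0976) = (16.0, 33.9). So B.x = 16.0.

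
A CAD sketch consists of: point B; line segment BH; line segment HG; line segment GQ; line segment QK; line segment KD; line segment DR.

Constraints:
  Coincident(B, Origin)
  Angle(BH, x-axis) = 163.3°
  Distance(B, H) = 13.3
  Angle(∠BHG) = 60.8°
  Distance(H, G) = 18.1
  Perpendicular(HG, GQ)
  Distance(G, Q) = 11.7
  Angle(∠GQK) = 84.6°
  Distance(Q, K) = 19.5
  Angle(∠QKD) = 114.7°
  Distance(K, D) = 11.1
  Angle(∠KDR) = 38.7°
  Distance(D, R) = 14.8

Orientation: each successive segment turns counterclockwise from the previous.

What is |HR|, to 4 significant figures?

10.47

B is at the origin; BH runs at 163.3° with length 13.3, so H = (-12.74, 3.822). ∠BHG = 60.8° gives HG at -77.50° from the x-axis; with |HG| = 18.1, G = (-8.821, -13.85). The perpendicularity gives GQ at right angles to HG, so GQ runs at 12.50°; with |GQ| = 11.7, Q = (2.601, -11.32). ∠GQK = 84.6° gives QK at 107.9° from the x-axis; with |QK| = 19.5, K = (-3.392, 7.239). ∠QKD = 114.7° gives KD at 173.2° from the x-axis; with |KD| = 11.1, D = (-14.41, 8.554). ∠KDR = 38.7° gives DR at -45.50° from the x-axis; with |DR| = 14.8, R = (-4.041, -2.002). Then |HR| = |R − H| = 10.47.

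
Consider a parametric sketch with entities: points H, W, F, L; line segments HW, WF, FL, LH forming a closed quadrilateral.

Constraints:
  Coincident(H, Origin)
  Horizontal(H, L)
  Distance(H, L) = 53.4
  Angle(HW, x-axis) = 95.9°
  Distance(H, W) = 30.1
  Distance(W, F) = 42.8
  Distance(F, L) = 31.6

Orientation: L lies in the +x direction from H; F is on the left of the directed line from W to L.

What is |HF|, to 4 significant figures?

48.84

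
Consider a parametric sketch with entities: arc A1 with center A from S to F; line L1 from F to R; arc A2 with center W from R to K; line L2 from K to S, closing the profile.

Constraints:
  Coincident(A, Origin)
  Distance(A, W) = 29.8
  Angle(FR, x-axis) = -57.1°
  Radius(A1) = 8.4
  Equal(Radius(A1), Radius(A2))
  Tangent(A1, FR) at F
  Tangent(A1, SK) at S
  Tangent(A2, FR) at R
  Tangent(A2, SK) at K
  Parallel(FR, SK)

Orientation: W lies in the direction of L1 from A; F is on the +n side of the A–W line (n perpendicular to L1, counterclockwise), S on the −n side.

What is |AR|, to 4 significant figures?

30.96

Tangency of A1 to both parallel lines with radius 8.4 puts F and S at A ± 8.4·n: F = (7.053, 4.563), S = (-7.053, -4.563). Equal radii place R and K the same way about W: R = W + 8.4·n = (23.24, -20.46), K = W − 8.4·n = (9.134, -29.58). Then |AR| = |R − A| = 30.96.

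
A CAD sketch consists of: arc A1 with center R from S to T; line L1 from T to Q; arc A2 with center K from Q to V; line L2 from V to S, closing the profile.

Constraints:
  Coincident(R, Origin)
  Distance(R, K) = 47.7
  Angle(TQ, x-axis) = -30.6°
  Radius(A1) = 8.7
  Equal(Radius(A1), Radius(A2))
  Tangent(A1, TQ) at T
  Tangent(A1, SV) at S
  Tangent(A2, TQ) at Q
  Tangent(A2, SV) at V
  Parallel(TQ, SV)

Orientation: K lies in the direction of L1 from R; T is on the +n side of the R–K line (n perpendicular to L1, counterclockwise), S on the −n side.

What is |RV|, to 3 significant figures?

48.5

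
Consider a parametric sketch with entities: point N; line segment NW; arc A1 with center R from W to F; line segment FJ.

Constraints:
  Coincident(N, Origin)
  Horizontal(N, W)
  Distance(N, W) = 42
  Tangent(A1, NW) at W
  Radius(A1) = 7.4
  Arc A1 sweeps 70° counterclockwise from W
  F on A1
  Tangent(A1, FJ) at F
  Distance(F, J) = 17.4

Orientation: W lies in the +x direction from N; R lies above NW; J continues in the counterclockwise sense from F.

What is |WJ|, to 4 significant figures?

24.84

N is at the origin; N and W share the same y with |NW| = 42.0 and W on the +x side, so W = (42.00, 0.000). The tangent condition forces RW to be normal to NW, so R = W + (0, 7.4) = (42.00, 7.400). On A1, W sits at bearing -90° from R; a 70° counterclockwise sweep puts F at bearing -20°, so F = R + 7.4·(cos -20°, sin -20°) = (48.95, 4.869). The tangent condition forces RF to be normal to FJ, so FJ runs along (−sin -20°, cos -20°); with |FJ| = 17.4, J = (54.90, 21.22). Then |WJ| = |J − W| = 24.84.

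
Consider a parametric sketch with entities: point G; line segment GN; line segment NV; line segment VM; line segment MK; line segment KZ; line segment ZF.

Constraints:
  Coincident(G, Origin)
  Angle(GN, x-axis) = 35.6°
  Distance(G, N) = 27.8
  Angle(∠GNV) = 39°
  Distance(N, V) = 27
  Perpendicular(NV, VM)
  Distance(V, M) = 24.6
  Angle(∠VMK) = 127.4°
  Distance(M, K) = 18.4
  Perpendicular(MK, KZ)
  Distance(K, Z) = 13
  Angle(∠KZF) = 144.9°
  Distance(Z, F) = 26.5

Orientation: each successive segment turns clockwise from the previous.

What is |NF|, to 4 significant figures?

3.575

MK is perpendicular to KZ, so KZ runs at 22.00°; with |KZ| = 13.0, Z = (-3.122, 18.62). ∠KZF = 144.9° gives ZF at -13.10° from the x-axis; with |ZF| = 26.5, F = (22.69, 12.61). Then |NF| = |F − N| = 3.575.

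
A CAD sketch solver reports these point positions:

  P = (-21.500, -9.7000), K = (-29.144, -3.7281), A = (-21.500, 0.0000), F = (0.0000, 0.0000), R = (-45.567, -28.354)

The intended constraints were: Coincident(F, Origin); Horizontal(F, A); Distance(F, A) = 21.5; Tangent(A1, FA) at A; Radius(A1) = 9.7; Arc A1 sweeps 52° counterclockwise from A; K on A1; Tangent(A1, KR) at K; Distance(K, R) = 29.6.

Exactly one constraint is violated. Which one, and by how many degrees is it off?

Tangent(A1, KR) at K — off by 4.30°.

F = (0.00, 0.00) ✓; F.y = 0.00, A.y = 0.00 ✓; |FA| = 21.50 ✓; ∠(PA, AF) = 90.00° ✓; |PA| = 9.700 ✓; bearing(P→K) − bearing(P→A) = 52.00° ✓; |PK| = 9.700 ✓; ∠(PK, KR) = 85.70° ✗; |KR| = 29.60 ✓.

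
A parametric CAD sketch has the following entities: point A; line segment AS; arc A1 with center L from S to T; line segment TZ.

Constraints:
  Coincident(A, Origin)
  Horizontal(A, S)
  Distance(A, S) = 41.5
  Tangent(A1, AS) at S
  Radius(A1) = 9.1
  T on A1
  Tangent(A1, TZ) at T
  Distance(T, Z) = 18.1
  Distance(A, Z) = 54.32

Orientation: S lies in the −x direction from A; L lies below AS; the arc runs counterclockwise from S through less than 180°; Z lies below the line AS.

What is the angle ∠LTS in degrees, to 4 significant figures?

38.11°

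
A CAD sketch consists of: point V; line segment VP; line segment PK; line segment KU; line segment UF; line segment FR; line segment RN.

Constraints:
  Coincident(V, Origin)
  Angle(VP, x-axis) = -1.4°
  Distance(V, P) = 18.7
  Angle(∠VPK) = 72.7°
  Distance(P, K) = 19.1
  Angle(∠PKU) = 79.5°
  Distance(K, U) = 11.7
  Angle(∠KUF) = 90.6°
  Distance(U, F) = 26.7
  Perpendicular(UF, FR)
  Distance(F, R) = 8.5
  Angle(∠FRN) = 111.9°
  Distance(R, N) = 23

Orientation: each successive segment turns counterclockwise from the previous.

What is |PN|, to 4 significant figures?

15.90

V is at the origin; VP runs at -1.4° with length 18.7, so P = (18.69, -0.4569). ∠VPK = 72.7° gives PK at 105.9° from the x-axis; with |PK| = 19.1, K = (13.46, 17.91). ∠PKU = 79.5° gives KU at -153.6° from the x-axis; with |KU| = 11.7, U = (2.982, 12.71). ∠KUF = 90.6° gives UF at -64.20° from the x-axis; with |UF| = 26.7, F = (14.60, -11.33). UF is perpendicular to FR, so FR runs at 25.80°; with |FR| = 8.5, R = (22.26, -7.629). ∠FRN = 111.9° gives RN at 93.90° from the x-axis; with |RN| = 23.0, N = (20.69, 15.32). Then |PN| = |N − P| = 15.90.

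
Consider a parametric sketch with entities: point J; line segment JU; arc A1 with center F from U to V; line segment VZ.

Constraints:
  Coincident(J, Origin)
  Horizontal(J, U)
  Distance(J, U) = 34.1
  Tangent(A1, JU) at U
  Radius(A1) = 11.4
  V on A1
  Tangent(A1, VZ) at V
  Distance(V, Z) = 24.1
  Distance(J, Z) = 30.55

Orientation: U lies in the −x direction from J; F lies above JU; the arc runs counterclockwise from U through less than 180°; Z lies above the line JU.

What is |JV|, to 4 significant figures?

24.74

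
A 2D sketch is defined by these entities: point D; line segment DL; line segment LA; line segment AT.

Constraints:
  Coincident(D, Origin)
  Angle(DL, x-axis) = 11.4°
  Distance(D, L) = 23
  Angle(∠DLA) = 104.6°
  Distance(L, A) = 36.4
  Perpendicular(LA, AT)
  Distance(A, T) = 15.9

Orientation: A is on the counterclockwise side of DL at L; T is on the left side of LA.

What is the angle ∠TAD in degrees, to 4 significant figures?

62.19°

∠DLA = 104.6°, so LA runs at 11.4° + (180° − 104.6°) = 86.80° from the x-axis; with |LA| = 36.4, A = L + 36.4·(cos 86.80°, sin 86.80°) = (24.58, 40.89). LA ⟂ AT; with |AT| = 15.9 on the left of LA, T = A + 15.9·(-0.9984, 0.05582) = (8.703, 41.78). Then cos ∠TAD = AT·AD / (|AT||AD|), giving 62.19°.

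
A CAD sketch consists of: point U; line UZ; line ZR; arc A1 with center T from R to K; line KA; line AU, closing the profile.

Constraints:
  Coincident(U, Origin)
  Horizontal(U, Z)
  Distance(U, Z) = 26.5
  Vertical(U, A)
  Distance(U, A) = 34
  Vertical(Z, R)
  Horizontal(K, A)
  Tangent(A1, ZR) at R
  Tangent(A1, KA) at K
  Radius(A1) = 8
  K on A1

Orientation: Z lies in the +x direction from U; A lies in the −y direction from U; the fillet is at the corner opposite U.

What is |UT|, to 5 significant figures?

31.910

U is at the origin; U and Z share the same y with |UZ| = 26.5 and Z on the +x side, so Z = (26.500, 0.0000). U and A share the same x with |UA| = 34.0 and A on the −y side, so A = (0.0000, -34.000). The virtual corner opposite U is at (26.500, -34.000). Tangency of A1 to ZR means the radius TR is perpendicular to ZR and A1 meets KA tangentially, so TK is at right angles to KA, with radius 8.0, so the center T sits 8.0 in from both sides at T = (18.500, -26.000). Then |UT| = |T − U| = 31.910.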